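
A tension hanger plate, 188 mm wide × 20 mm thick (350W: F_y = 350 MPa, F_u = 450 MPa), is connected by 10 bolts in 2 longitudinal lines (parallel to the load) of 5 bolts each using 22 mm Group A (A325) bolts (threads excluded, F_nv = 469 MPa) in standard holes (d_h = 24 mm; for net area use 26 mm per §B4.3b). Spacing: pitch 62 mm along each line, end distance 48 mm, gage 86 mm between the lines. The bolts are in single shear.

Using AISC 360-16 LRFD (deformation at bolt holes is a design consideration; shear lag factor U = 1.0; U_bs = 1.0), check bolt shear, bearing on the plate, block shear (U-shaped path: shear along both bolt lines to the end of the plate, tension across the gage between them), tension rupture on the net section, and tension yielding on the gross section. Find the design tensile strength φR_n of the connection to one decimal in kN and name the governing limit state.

918.0 kN (net-section rupture governs)

Bolt shear: A_b = π(22)²/4 = 380.13 mm². φR_n = 0.75 × 469 × 380.13 × 10 × 1 = 1337.1 kN.
Bearing (20 mm plate, F_u = 450 MPa): end bolts L_c = 48 − 24/2 = 36, R_n = min(1.2×36×20×450, 2.4×22×20×450) = 388.8 kN/bolt; interior L_c = 62 − 24 = 38, R_n = 410.4 kN/bolt. φR_n = 0.75 × (2×388.8 + 8×410.4) = 3045.6 kN.
Block shear: shear path 2×[48+4×62] = 2×296 mm, A_gv = 11840, A_nv = 2×(296 − 4.5×26)×20 = 7160 mm²; tension across gage: (86 − 1×26)×20 = 1200 mm². R_n = min(0.6×450×7160, 0.6×350×11840) + 1.0×450×1200 = min(1933.2, 2486.4) + 540 = 2473.2 kN. φR_n = 0.75 × 2473.2 = 1854.9 kN.
Tension rupture (net): A_n = (188 − 2×26)×20 = 2720 mm² (U = 1.0, A_e = A_n). φR_n = 0.75 × 450 × 2720 = 918.0 kN.
Tension yield (gross): A_g = 188×20 = 3760 mm². φR_n = 0.90 × 350 × 3760 = 1184.4 kN.
Governing: min(1337.1, 3045.6, 1854.9, 918.0, 1184.4) = 918.0 kN → net-section rupture.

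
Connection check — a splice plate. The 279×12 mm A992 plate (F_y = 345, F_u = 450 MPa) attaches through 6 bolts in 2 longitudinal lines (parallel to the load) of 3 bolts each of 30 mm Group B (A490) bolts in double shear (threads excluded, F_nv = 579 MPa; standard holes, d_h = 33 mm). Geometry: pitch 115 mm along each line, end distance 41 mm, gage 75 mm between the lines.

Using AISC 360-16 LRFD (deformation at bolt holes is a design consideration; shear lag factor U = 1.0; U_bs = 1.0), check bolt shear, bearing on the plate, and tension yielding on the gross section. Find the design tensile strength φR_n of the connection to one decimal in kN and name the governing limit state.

1039.6 kN (gross-section yield governs)

Bolt shear: A_b = π(30)²/4 = 706.86 mm². φR_n = 0.75 × 579 × 706.86 × 6 × 2 = 3683.4 kN.
Bearing (12 mm plate, F_u = 450 MPa): end bolts L_c = 41 − 33/2 = 24.5, R_n = min(1.2×24.5×12×450, 2.4×30×12×450) = 158.76 kN/bolt; interior L_c = 115 − 33 = 82, R_n = 388.8 kN/bolt. φR_n = 0.75 × (2×158.76 + 4×388.8) = 1404.5 kN.
Tension yield (gross): A_g = 279×12 = 3348 mm². φR_n = 0.90 × 345 × 3348 = 1039.6 kN.
Governing: min(3683.4, 1404.5, 1039.6) = 1039.6 kN → gross-section yield.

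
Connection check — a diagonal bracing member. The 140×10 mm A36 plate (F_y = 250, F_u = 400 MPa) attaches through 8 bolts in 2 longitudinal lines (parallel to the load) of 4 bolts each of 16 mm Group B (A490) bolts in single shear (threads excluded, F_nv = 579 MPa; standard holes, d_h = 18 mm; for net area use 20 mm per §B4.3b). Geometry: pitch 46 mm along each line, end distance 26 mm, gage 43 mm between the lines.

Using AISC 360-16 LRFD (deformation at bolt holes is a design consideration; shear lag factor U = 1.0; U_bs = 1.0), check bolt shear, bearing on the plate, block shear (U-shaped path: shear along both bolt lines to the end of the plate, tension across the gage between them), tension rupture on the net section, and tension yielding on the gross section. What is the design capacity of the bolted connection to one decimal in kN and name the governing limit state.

Bolt shear: A_b = π(16)²/4 = 201.06 mm². φR_n = 0.75 × 579 × 201.06 × 8 × 1 = 698.5 kN.
Bearing (10 mm plate, F_u = 400 MPa): end bolts L_c = 26 − 18/2 = 17, R_n = min(1.2×17×10×400, 2.4×16×10×400) = 81.6 kN/bolt; interior L_c = 46 − 18 = 28, R_n = 134.4 kN/bolt. φR_n = 0.75 × (2×81.6 + 6×134.4) = 727.2 kN.
Block shear: shear path 2×[26+3×46] = 2×164 mm, A_gv = 3280, A_nv = 2×(164 − 3.5×20)×10 = 1880 mm²; tension across gage: (43 − 1×20)×10 = 230 mm². R_n = min(0.6×400×1880, 0.6×250×3280) + 1.0×400×230 = min(451.2, 492) + 92 = 543.2 kN. φR_n = 0.75 × 543.2 = 407.4 kN.
Tension rupture (net): A_n = (140 − 2×20)×10 = 1000 mm² (U = 1.0, A_e = A_n). φR_n = 0.75 × 400 × 1000 = 300.0 kN.
Tension yield (gross): A_g = 140×10 = 1400 mm². φR_n = 0.90 × 250 × 1400 = 315.0 kN.
Governing: min(698.5, 727.2, 407.4, 300.0, 315.0) = 300.0 kN → net-section rupture.

300.0 kN (net-section rupture governs)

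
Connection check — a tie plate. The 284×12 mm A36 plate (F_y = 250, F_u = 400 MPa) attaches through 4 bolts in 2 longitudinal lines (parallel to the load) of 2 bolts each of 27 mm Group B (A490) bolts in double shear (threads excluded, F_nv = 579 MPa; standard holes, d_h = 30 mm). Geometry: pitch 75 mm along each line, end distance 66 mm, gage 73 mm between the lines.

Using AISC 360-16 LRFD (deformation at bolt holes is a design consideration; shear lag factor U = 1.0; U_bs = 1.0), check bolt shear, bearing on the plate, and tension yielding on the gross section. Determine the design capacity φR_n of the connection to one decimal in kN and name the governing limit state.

Bolt shear: A_b = π(27)²/4 = 572.56 mm². φR_n = 0.75 × 579 × 572.56 × 4 × 2 = 1989.1 kN.
Bearing (12 mm plate, F_u = 400 MPa): end bolts L_c = 66 − 30/2 = 51, R_n = min(1.2×51×12×400, 2.4×27×12×400) = 293.76 kN/bolt; interior L_c = 75 − 30 = 45, R_n = 259.2 kN/bolt. φR_n = 0.75 × (2×293.76 + 2×259.2) = 829.4 kN.
Tension yield (gross): A_g = 284×12 = 3408 mm². φR_n = 0.90 × 250 × 3408 = 766.8 kN.
Governing: min(1989.1, 829.4, 766.8) = 766.8 kN → gross-section yield.

766.8 kN (gross-section yield governs)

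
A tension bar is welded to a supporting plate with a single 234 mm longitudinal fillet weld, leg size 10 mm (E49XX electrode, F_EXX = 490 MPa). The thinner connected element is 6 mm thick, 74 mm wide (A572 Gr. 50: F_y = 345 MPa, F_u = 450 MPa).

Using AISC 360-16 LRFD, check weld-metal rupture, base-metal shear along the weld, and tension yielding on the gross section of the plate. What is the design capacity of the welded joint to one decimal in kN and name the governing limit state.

Weld metal: throat = 0.707×10 = 7.07 mm, L = 234 mm. φR_n = 0.75 × 0.6 × 490 × 7.07 × 234 = 364.8 kN.
Base metal shear (6 mm plate): yield φR_n = 1.0×0.6×345×6×234 = 290.6 kN; rupture φR_n = 0.75×0.6×450×6×234 = 284.3 kN; take 284.3 kN (rupture).
Tension yield (gross): A_g = 74×6 = 444 mm². φR_n = 0.90 × 345 × 444 = 137.9 kN.
Governing: min(364.8, 284.3, 137.9) = 137.9 kN → gross-section yield.

137.9 kN (gross-section yield governs)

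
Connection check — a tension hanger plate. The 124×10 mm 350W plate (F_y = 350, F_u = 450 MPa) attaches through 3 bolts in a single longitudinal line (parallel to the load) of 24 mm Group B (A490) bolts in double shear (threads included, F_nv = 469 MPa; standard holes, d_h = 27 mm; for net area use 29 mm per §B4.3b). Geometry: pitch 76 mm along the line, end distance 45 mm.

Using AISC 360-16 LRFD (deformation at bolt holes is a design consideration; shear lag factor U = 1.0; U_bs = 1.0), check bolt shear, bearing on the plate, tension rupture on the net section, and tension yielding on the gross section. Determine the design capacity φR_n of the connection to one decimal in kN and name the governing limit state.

320.6 kN (net-section rupture governs)

Bolt shear: A_b = π(24)²/4 = 452.39 mm². φR_n = 0.75 × 469 × 452.39 × 3 × 2 = 954.8 kN.
Bearing (10 mm plate, F_u = 450 MPa): end bolts L_c = 45 − 27/2 = 31.5, R_n = min(1.2×31.5×10×450, 2.4×24×10×450) = 170.1 kN/bolt; interior L_c = 76 − 27 = 49, R_n = 259.2 kN/bolt. φR_n = 0.75 × (1×170.1 + 2×259.2) = 516.4 kN.
Tension rupture (net): A_n = (124 − 1×29)×10 = 950 mm² (U = 1.0, A_e = A_n). φR_n = 0.75 × 450 × 950 = 320.6 kN.
Tension yield (gross): A_g = 124×10 = 1240 mm². φR_n = 0.90 × 350 × 1240 = 390.6 kN.
Governing: min(954.8, 516.4, 320.6, 390.6) = 320.6 kN → net-section rupture.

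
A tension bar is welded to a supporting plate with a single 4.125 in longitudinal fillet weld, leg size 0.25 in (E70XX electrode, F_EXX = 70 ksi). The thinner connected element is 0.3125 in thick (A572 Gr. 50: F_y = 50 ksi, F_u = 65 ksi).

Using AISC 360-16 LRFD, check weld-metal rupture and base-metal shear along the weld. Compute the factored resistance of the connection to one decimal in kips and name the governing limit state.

23.0 kips (weld metal governs)

Weld metal: throat = 0.707×0.25 = 0.17675 in, L = 4.125 in. φR_n = 0.75 × 0.6 × 70 × 0.17675 × 4.125 = 23.0 kips.
Base metal shear (0.3125 in plate): yield φR_n = 1.0×0.6×50×0.3125×4.125 = 38.7 kips; rupture φR_n = 0.75×0.6×65×0.3125×4.125 = 37.7 kips; take 37.7 kips (rupture).
Governing: min(23.0, 37.7) = 23.0 kips → weld metal.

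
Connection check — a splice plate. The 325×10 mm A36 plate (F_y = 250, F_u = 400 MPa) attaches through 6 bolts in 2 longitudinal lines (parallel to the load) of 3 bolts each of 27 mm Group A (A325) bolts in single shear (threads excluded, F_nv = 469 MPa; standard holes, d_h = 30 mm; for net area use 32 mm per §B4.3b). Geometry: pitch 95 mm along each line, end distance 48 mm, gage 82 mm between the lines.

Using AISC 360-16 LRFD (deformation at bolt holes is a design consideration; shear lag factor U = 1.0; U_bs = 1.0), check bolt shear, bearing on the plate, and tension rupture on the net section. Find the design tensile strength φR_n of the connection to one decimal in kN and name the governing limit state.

Bolt shear: A_b = π(27)²/4 = 572.56 mm². φR_n = 0.75 × 469 × 572.56 × 6 × 1 = 1208.4 kN.
Bearing (10 mm plate, F_u = 400 MPa): end bolts L_c = 48 − 30/2 = 33, R_n = min(1.2×33×10×400, 2.4×27×10×400) = 158.4 kN/bolt; interior L_c = 95 − 30 = 65, R_n = 259.2 kN/bolt. φR_n = 0.75 × (2×158.4 + 4×259.2) = 1015.2 kN.
Tension rupture (net): A_n = (325 − 2×32)×10 = 2610 mm² (U = 1.0, A_e = A_n). φR_n = 0.75 × 400 × 2610 = 783.0 kN.
Governing: min(1208.4, 1015.2, 783.0) = 783.0 kN → net-section rupture.

783.0 kN (net-section rupture governs)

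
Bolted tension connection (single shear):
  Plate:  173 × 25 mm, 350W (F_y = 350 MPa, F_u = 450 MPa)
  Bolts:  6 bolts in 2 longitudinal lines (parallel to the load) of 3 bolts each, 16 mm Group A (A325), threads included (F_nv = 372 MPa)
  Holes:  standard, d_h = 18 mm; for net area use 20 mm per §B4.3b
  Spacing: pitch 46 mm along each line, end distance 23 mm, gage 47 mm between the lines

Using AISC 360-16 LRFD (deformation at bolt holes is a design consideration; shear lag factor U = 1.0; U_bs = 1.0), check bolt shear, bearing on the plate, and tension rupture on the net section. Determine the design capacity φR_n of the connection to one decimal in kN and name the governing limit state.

Bolt shear: A_b = π(16)²/4 = 201.06 mm². φR_n = 0.75 × 372 × 201.06 × 6 × 1 = 336.6 kN.
Bearing (25 mm plate, F_u = 450 MPa): end bolts L_c = 23 − 18/2 = 14, R_n = min(1.2×14×25×450, 2.4×16×25×450) = 189 kN/bolt; interior L_c = 46 − 18 = 28, R_n = 378 kN/bolt. φR_n = 0.75 × (2×189 + 4×378) = 1417.5 kN.
Tension rupture (net): A_n = (173 − 2×20)×25 = 3325 mm² (U = 1.0, A_e = A_n). φR_n = 0.75 × 450 × 3325 = 1122.2 kN.
Governing: min(336.6, 1417.5, 1122.2) = 336.6 kN → bolt shear.

336.6 kN (bolt shear governs)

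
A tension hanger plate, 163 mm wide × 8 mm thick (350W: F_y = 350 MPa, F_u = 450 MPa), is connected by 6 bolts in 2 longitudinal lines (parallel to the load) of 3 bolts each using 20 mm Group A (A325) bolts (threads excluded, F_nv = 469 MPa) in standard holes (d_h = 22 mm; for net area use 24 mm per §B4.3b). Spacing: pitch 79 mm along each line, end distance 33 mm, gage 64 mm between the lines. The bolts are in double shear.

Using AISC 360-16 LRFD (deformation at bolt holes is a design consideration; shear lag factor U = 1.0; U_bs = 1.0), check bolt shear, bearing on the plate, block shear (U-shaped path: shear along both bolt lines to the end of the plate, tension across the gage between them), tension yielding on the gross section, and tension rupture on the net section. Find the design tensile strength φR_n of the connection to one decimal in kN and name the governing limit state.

310.5 kN (net-section rupture governs)

Bolt shear: A_b = π(20)²/4 = 314.16 mm². φR_n = 0.75 × 469 × 314.16 × 6 × 2 = 1326.1 kN.
Bearing (8 mm plate, F_u = 450 MPa): end bolts L_c = 33 − 22/2 = 22, R_n = min(1.2×22×8×450, 2.4×20×8×450) = 95.04 kN/bolt; interior L_c = 79 − 22 = 57, R_n = 172.8 kN/bolt. φR_n = 0.75 × (2×95.04 + 4×172.8) = 661.0 kN.
Block shear: shear path 2×[33+2×79] = 2×191 mm, A_gv = 3056, A_nv = 2×(191 − 2.5×24)×8 = 2096 mm²; tension across gage: (64 − 1×24)×8 = 320 mm². R_n = min(0.6×450×2096, 0.6×350×3056) + 1.0×450×320 = min(565.92, 641.76) + 144 = 709.92 kN. φR_n = 0.75 × 709.92 = 532.4 kN.
Tension yield (gross): A_g = 163×8 = 1304 mm². φR_n = 0.90 × 350 × 1304 = 410.8 kN.
Tension rupture (net): A_n = (163 − 2×24)×8 = 920 mm² (U = 1.0, A_e = A_n). φR_n = 0.75 × 450 × 920 = 310.5 kN.
Governing: min(1326.1, 661.0, 532.4, 410.8, 310.5) = 310.5 kN → net-section rupture.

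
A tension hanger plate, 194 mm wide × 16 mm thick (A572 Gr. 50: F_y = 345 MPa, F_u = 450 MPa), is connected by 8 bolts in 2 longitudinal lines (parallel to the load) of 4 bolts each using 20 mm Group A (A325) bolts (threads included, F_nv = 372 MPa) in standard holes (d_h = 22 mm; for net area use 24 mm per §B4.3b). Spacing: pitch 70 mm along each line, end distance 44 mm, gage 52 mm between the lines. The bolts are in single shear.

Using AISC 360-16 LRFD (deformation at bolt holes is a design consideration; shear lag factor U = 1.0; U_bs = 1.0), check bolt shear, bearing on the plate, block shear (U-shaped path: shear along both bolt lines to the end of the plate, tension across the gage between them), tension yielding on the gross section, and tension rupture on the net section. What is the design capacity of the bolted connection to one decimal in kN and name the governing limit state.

Bolt shear: A_b = π(20)²/4 = 314.16 mm². φR_n = 0.75 × 372 × 314.16 × 8 × 1 = 701.2 kN.
Bearing (16 mm plate, F_u = 450 MPa): end bolts L_c = 44 − 22/2 = 33, R_n = min(1.2×33×16×450, 2.4×20×16×450) = 285.12 kN/bolt; interior L_c = 70 − 22 = 48, R_n = 345.6 kN/bolt. φR_n = 0.75 × (2×285.12 + 6×345.6) = 1982.9 kN.
Block shear: shear path 2×[44+3×70] = 2×254 mm, A_gv = 8128, A_nv = 2×(254 − 3.5×24)×16 = 5440 mm²; tension across gage: (52 − 1×24)×16 = 448 mm². R_n = min(0.6×450×5440, 0.6×345×8128) + 1.0×450×448 = min(1468.8, 1682.5) + 201.6 = 1670.4 kN. φR_n = 0.75 × 1670.4 = 1252.8 kN.
Tension yield (gross): A_g = 194×16 = 3104 mm². φR_n = 0.90 × 345 × 3104 = 963.8 kN.
Tension rupture (net): A_n = (194 − 2×24)×16 = 2336 mm² (U = 1.0, A_e = A_n). φR_n = 0.75 × 450 × 2336 = 788.4 kN.
Governing: min(701.2, 1982.9, 1252.8, 963.8, 788.4) = 701.2 kN → bolt shear.

701.2 kN (bolt shear governs)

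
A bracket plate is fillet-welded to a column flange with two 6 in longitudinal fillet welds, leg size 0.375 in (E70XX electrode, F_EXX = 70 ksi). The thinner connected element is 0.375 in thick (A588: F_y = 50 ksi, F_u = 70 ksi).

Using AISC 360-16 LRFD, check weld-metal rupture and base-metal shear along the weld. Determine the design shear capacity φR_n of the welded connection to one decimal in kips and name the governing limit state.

100.2 kips (weld metal governs)

Weld metal: throat = 0.707×0.375 = 0.26513 in, L = 2×6 = 12 in. φR_n = 0.75 × 0.6 × 70 × 0.26513 × 12 = 100.2 kips.
Base metal shear (0.375 in plate): yield φR_n = 1.0×0.6×50×0.375×12 = 135.0 kips; rupture φR_n = 0.75×0.6×70×0.375×12 = 141.8 kips; take 135.0 kips (yield).
Governing: min(100.2, 135.0) = 100.2 kips → weld metal.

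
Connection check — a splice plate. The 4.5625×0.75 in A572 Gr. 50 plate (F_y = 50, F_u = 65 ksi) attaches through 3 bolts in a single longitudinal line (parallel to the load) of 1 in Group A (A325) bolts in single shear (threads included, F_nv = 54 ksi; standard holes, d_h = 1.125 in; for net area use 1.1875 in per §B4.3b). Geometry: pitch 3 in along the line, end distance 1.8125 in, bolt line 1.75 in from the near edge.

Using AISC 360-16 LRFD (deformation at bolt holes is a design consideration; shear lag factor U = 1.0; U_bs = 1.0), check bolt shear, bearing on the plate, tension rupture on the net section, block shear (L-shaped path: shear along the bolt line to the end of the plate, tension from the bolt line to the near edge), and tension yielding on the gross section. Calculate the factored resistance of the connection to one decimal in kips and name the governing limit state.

Bolt shear: A_b = π(1)²/4 = 0.7854 in². φR_n = 0.75 × 54 × 0.7854 × 3 × 1 = 95.4 kips.
Bearing (0.75 in plate, F_u = 65 ksi): end bolts L_c = 1.8125 − 1.125/2 = 1.25, R_n = min(1.2×1.25×0.75×65, 2.4×1×0.75×65) = 73.125 kips/bolt; interior L_c = 3 − 1.125 = 1.875, R_n = 109.69 kips/bolt. φR_n = 0.75 × (1×73.125 + 2×109.69) = 219.4 kips.
Tension rupture (net): A_n = (4.5625 − 1×1.1875)×0.75 = 2.5313 in² (U = 1.0, A_e = A_n). φR_n = 0.75 × 65 × 2.5313 = 123.4 kips.
Block shear: shear path 1×[1.8125+2×3] = 1×7.8125 in, A_gv = 5.8594, A_nv = 1×(7.8125 − 2.5×1.1875)×0.75 = 3.6328 in²; tension to near edge: (1.75 − 0.5×1.1875)×0.75 = 0.86719 in². R_n = min(0.6×65×3.6328, 0.6×50×5.8594) + 1.0×65×0.86719 = min(141.68, 175.78) + 56.367 = 198.05 kips. φR_n = 0.75 × 198.05 = 148.5 kips.
Tension yield (gross): A_g = 4.5625×0.75 = 3.4219 in². φR_n = 0.90 × 50 × 3.4219 = 154.0 kips.
Governing: min(95.4, 219.4, 123.4, 148.5, 154.0) = 95.4 kips → bolt shear.

95.4 kips (bolt shear governs)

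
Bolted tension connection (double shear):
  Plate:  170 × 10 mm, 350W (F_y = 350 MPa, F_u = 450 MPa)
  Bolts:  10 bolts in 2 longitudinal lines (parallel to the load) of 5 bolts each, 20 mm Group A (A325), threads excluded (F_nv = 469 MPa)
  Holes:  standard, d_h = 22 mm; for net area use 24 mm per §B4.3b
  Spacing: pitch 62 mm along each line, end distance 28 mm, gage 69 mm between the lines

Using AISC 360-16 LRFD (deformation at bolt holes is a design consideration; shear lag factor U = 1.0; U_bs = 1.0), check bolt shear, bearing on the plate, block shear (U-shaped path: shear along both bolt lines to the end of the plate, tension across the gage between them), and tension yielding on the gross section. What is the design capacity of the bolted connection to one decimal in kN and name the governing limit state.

Bolt shear: A_b = π(20)²/4 = 314.16 mm². φR_n = 0.75 × 469 × 314.16 × 10 × 2 = 2210.1 kN.
Bearing (10 mm plate, F_u = 450 MPa): end bolts L_c = 28 − 22/2 = 17, R_n = min(1.2×17×10×450, 2.4×20×10×450) = 91.8 kN/bolt; interior L_c = 62 − 22 = 40, R_n = 216 kN/bolt. φR_n = 0.75 × (2×91.8 + 8×216) = 1433.7 kN.
Block shear: shear path 2×[28+4×62] = 2×276 mm, A_gv = 5520, A_nv = 2×(276 − 4.5×24)×10 = 3360 mm²; tension across gage: (69 − 1×24)×10 = 450 mm². R_n = min(0.6×450×3360, 0.6×350×5520) + 1.0×450×450 = min(907.2, 1159.2) + 202.5 = 1109.7 kN. φR_n = 0.75 × 1109.7 = 832.3 kN.
Tension yield (gross): A_g = 170×10 = 1700 mm². φR_n = 0.90 × 350 × 1700 = 535.5 kN.
Governing: min(2210.1, 1433.7, 832.3, 535.5) = 535.5 kN → gross-section yield.

535.5 kN (gross-section yield governs)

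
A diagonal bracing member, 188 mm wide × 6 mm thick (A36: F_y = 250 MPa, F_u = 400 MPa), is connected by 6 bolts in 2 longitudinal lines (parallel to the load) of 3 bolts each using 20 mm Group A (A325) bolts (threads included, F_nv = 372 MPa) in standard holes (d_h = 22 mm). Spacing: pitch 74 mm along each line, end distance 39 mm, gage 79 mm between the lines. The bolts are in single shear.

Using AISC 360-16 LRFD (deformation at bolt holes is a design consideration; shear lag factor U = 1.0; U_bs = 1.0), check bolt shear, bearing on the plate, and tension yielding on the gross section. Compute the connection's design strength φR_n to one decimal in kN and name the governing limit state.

Bolt shear: A_b = π(20)²/4 = 314.16 mm². φR_n = 0.75 × 372 × 314.16 × 6 × 1 = 525.9 kN.
Bearing (6 mm plate, F_u = 400 MPa): end bolts L_c = 39 − 22/2 = 28, R_n = min(1.2×28×6×400, 2.4×20×6×400) = 80.64 kN/bolt; interior L_c = 74 − 22 = 52, R_n = 115.2 kN/bolt. φR_n = 0.75 × (2×80.64 + 4×115.2) = 466.6 kN.
Tension yield (gross): A_g = 188×6 = 1128 mm². φR_n = 0.90 × 250 × 1128 = 253.8 kN.
Governing: min(525.9, 466.6, 253.8) = 253.8 kN → gross-section yield.

253.8 kN (gross-section yield governs)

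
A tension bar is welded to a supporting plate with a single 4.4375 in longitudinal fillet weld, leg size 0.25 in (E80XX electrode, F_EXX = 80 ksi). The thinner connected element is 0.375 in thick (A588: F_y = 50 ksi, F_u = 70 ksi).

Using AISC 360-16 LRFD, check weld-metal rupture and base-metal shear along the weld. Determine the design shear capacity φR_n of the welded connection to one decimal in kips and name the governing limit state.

28.2 kips (weld metal governs)

Weld metal: throat = 0.707×0.25 = 0.17675 in, L = 4.4375 in. φR_n = 0.75 × 0.6 × 80 × 0.17675 × 4.4375 = 28.2 kips.
Base metal shear (0.375 in plate): yield φR_n = 1.0×0.6×50×0.375×4.4375 = 49.9 kips; rupture φR_n = 0.75×0.6×70×0.375×4.4375 = 52.4 kips; take 49.9 kips (yield).
Governing: min(28.2, 49.9) = 28.2 kips → weld metal.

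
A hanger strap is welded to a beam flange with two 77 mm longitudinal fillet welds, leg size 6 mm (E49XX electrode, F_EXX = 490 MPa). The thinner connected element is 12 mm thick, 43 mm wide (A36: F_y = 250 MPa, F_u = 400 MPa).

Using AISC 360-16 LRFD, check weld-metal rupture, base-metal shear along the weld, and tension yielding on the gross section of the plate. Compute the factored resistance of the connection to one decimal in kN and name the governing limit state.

Weld metal: throat = 0.707×6 = 4.242 mm, L = 2×77 = 154 mm. φR_n = 0.75 × 0.6 × 490 × 4.242 × 154 = 144.0 kN.
Base metal shear (12 mm plate): yield φR_n = 1.0×0.6×250×12×154 = 277.2 kN; rupture φR_n = 0.75×0.6×400×12×154 = 332.6 kN; take 277.2 kN (yield).
Tension yield (gross): A_g = 43×12 = 516 mm². φR_n = 0.90 × 250 × 516 = 116.1 kN.
Governing: min(144.0, 277.2, 116.1) = 116.1 kN → gross-section yield.

116.1 kN (gross-section yield governs)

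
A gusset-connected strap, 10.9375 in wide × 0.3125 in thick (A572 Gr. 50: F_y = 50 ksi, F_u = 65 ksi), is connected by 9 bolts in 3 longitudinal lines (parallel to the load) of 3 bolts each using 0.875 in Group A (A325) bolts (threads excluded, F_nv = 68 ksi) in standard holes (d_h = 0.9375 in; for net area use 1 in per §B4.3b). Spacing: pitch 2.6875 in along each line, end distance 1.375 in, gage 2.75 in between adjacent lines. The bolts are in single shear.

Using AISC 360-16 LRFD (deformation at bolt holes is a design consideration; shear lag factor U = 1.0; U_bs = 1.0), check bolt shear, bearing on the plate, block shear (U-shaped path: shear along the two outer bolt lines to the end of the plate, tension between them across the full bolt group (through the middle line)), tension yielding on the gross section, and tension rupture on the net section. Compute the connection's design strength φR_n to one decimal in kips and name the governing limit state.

120.9 kips (net-section rupture governs)

Bolt shear: A_b = π(0.875)²/4 = 0.60132 in². φR_n = 0.75 × 68 × 0.60132 × 9 × 1 = 276.0 kips.
Bearing (0.3125 in plate, F_u = 65 ksi): end bolts L_c = 1.375 − 0.9375/2 = 0.90625, R_n = min(1.2×0.90625×0.3125×65, 2.4×0.875×0.3125×65) = 22.09 kips/bolt; interior L_c = 2.6875 − 0.9375 = 1.75, R_n = 42.656 kips/bolt. φR_n = 0.75 × (3×22.09 + 6×42.656) = 241.7 kips.
Block shear: shear path 2×[1.375+2×2.6875] = 2×6.75 in, A_gv = 4.2188, A_nv = 2×(6.75 − 2.5×1)×0.3125 = 2.6563 in²; tension across gage: (5.5 − 2×1)×0.3125 = 1.0938 in². R_n = min(0.6×65×2.6563, 0.6×50×4.2188) + 1.0×65×1.0938 = min(103.6, 126.56) + 71.097 = 174.7 kips. φR_n = 0.75 × 174.7 = 131.0 kips.
Tension yield (gross): A_g = 10.9375×0.3125 = 3.418 in². φR_n = 0.90 × 50 × 3.418 = 153.8 kips.
Tension rupture (net): A_n = (10.9375 − 3×1)×0.3125 = 2.4805 in² (U = 1.0, A_e = A_n). φR_n = 0.75 × 65 × 2.4805 = 120.9 kips.
Governing: min(276.0, 241.7, 131.0, 153.8, 120.9) = 120.9 kips → net-section rupture.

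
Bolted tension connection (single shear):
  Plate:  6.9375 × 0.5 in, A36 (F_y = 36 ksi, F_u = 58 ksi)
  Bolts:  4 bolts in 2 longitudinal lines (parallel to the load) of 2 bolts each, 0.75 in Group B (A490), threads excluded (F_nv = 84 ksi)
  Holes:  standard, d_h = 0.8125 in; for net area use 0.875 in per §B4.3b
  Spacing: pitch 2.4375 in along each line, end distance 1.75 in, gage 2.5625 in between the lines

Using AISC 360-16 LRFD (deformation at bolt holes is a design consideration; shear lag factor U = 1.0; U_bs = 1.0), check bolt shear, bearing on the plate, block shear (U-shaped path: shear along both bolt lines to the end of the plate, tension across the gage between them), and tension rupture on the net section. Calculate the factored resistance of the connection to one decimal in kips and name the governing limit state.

Bolt shear: A_b = π(0.75)²/4 = 0.44179 in². φR_n = 0.75 × 84 × 0.44179 × 4 × 1 = 111.3 kips.
Bearing (0.5 in plate, F_u = 58 ksi): end bolts L_c = 1.75 − 0.8125/2 = 1.34375, R_n = min(1.2×1.34375×0.5×58, 2.4×0.75×0.5×58) = 46.763 kips/bolt; interior L_c = 2.4375 − 0.8125 = 1.625, R_n = 52.2 kips/bolt. φR_n = 0.75 × (2×46.763 + 2×52.2) = 148.4 kips.
Block shear: shear path 2×[1.75+1×2.4375] = 2×4.1875 in, A_gv = 4.1875, A_nv = 2×(4.1875 − 1.5×0.875)×0.5 = 2.875 in²; tension across gage: (2.5625 − 1×0.875)×0.5 = 0.84375 in². R_n = min(0.6×58×2.875, 0.6×36×4.1875) + 1.0×58×0.84375 = min(100.05, 90.45) + 48.938 = 139.39 kips. φR_n = 0.75 × 139.39 = 104.5 kips.
Tension rupture (net): A_n = (6.9375 − 2×0.875)×0.5 = 2.5938 in² (U = 1.0, A_e = A_n). φR_n = 0.75 × 58 × 2.5938 = 112.8 kips.
Governing: min(111.3, 148.4, 104.5, 112.8) = 104.5 kips → block shear.

104.5 kips (block shear governs)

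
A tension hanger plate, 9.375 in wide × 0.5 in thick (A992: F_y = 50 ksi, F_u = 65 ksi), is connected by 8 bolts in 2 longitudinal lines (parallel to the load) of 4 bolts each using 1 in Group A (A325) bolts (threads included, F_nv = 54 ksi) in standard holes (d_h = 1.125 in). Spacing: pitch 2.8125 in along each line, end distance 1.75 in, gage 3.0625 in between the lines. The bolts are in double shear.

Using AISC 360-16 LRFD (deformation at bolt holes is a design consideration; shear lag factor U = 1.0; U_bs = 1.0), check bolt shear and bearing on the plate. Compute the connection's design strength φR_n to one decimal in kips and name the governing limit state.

365.6 kips (bearing governs)

Bolt shear: A_b = π(1)²/4 = 0.7854 in². φR_n = 0.75 × 54 × 0.7854 × 8 × 2 = 508.9 kips.
Bearing (0.5 in plate, F_u = 65 ksi): end bolts L_c = 1.75 − 1.125/2 = 1.1875, R_n = min(1.2×1.1875×0.5×65, 2.4×1×0.5×65) = 46.313 kips/bolt; interior L_c = 2.8125 − 1.125 = 1.6875, R_n = 65.813 kips/bolt. φR_n = 0.75 × (2×46.313 + 6×65.813) = 365.6 kips.
Governing: min(508.9, 365.6) = 365.6 kips → bearing.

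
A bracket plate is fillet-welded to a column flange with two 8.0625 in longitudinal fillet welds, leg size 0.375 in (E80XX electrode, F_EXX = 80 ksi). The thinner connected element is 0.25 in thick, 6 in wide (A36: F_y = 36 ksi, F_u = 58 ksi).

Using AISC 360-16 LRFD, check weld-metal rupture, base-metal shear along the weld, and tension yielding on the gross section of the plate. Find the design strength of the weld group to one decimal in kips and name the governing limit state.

48.6 kips (gross-section yield governs)

Weld metal: throat = 0.707×0.375 = 0.26513 in, L = 2×8.0625 = 16.125 in. φR_n = 0.75 × 0.6 × 80 × 0.26513 × 16.125 = 153.9 kips.
Base metal shear (0.25 in plate): yield φR_n = 1.0×0.6×36×0.25×16.125 = 87.1 kips; rupture φR_n = 0.75×0.6×58×0.25×16.125 = 105.2 kips; take 87.1 kips (yield).
Tension yield (gross): A_g = 6×0.25 = 1.5 in². φR_n = 0.90 × 36 × 1.5 = 48.6 kips.
Governing: min(153.9, 87.1, 48.6) = 48.6 kips → gross-section yield.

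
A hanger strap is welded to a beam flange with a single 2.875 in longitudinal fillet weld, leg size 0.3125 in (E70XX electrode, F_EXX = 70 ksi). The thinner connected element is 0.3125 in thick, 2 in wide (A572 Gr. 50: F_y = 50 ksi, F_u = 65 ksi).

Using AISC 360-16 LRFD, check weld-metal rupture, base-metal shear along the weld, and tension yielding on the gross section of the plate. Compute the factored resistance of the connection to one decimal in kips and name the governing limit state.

Weld metal: throat = 0.707×0.3125 = 0.22094 in, L = 2.875 in. φR_n = 0.75 × 0.6 × 70 × 0.22094 × 2.875 = 20.0 kips.
Base metal shear (0.3125 in plate): yield φR_n = 1.0×0.6×50×0.3125×2.875 = 27.0 kips; rupture φR_n = 0.75×0.6×65×0.3125×2.875 = 26.3 kips; take 26.3 kips (rupture).
Tension yield (gross): A_g = 2×0.3125 = 0.625 in². φR_n = 0.90 × 50 × 0.625 = 28.1 kips.
Governing: min(20.0, 26.3, 28.1) = 20.0 kips → weld metal.

20.0 kips (weld metal governs)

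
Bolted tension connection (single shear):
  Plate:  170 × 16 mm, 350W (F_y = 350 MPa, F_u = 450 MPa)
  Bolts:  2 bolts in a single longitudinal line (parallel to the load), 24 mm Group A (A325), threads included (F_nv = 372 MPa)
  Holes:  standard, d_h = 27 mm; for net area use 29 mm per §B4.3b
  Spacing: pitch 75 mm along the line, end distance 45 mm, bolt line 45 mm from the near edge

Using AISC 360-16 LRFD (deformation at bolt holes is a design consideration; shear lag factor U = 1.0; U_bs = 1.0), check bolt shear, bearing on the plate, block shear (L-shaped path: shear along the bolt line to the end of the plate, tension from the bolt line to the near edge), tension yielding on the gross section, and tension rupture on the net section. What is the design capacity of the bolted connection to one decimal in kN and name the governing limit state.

252.4 kN (bolt shear governs)

Bolt shear: A_b = π(24)²/4 = 452.39 mm². φR_n = 0.75 × 372 × 452.39 × 2 × 1 = 252.4 kN.
Bearing (16 mm plate, F_u = 450 MPa): end bolts L_c = 45 − 27/2 = 31.5, R_n = min(1.2×31.5×16×450, 2.4×24×16×450) = 272.16 kN/bolt; interior L_c = 75 − 27 = 48, R_n = 414.72 kN/bolt. φR_n = 0.75 × (1×272.16 + 1×414.72) = 515.2 kN.
Block shear: shear path 1×[45+1×75] = 1×120 mm, A_gv = 1920, A_nv = 1×(120 − 1.5×29)×16 = 1224 mm²; tension to near edge: (45 − 0.5×29)×16 = 488 mm². R_n = min(0.6×450×1224, 0.6×350×1920) + 1.0×450×488 = min(330.48, 403.2) + 219.6 = 550.08 kN. φR_n = 0.75 × 550.08 = 412.6 kN.
Tension yield (gross): A_g = 170×16 = 2720 mm². φR_n = 0.90 × 350 × 2720 = 856.8 kN.
Tension rupture (net): A_n = (170 − 1×29)×16 = 2256 mm² (U = 1.0, A_e = A_n). φR_n = 0.75 × 450 × 2256 = 761.4 kN.
Governing: min(252.4, 515.2, 412.6, 856.8, 761.4) = 252.4 kN → bolt shear.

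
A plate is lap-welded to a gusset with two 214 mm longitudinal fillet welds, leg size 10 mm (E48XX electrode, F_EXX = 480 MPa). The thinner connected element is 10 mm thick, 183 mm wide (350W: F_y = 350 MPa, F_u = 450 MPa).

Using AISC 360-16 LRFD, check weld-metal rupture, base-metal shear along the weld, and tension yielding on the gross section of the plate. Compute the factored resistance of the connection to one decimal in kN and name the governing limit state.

576.5 kN (gross-section yield governs)

Weld metal: throat = 0.707×10 = 7.07 mm, L = 2×214 = 428 mm. φR_n = 0.75 × 0.6 × 480 × 7.07 × 428 = 653.6 kN.
Base metal shear (10 mm plate): yield φR_n = 1.0×0.6×350×10×428 = 898.8 kN; rupture φR_n = 0.75×0.6×450×10×428 = 866.7 kN; take 866.7 kN (rupture).
Tension yield (gross): A_g = 183×10 = 1830 mm². φR_n = 0.90 × 350 × 1830 = 576.5 kN.
Governing: min(653.6, 866.7, 576.5) = 576.5 kN → gross-section yield.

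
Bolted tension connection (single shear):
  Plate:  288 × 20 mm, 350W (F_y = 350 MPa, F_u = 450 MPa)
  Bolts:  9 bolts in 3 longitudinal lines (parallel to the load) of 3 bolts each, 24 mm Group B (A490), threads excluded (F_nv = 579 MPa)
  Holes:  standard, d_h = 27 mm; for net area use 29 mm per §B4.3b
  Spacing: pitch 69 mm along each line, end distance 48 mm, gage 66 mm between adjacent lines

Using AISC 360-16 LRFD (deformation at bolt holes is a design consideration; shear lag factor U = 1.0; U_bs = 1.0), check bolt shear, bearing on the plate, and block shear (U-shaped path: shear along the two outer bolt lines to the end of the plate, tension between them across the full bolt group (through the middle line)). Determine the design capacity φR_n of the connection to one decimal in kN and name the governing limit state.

1418.9 kN (block shear governs)

Bolt shear: A_b = π(24)²/4 = 452.39 mm². φR_n = 0.75 × 579 × 452.39 × 9 × 1 = 1768.1 kN.
Bearing (20 mm plate, F_u = 450 MPa): end bolts L_c = 48 − 27/2 = 34.5, R_n = min(1.2×34.5×20×450, 2.4×24×20×450) = 372.6 kN/bolt; interior L_c = 69 − 27 = 42, R_n = 453.6 kN/bolt. φR_n = 0.75 × (3×372.6 + 6×453.6) = 2879.6 kN.
Block shear: shear path 2×[48+2×69] = 2×186 mm, A_gv = 7440, A_nv = 2×(186 − 2.5×29)×20 = 4540 mm²; tension across gage: (132 − 2×29)×20 = 1480 mm². R_n = min(0.6×450×4540, 0.6×350×7440) + 1.0×450×1480 = min(1225.8, 1562.4) + 666 = 1891.8 kN. φR_n = 0.75 × 1891.8 = 1418.9 kN.
Governing: min(1768.1, 2879.6, 1418.9) = 1418.9 kN → block shear.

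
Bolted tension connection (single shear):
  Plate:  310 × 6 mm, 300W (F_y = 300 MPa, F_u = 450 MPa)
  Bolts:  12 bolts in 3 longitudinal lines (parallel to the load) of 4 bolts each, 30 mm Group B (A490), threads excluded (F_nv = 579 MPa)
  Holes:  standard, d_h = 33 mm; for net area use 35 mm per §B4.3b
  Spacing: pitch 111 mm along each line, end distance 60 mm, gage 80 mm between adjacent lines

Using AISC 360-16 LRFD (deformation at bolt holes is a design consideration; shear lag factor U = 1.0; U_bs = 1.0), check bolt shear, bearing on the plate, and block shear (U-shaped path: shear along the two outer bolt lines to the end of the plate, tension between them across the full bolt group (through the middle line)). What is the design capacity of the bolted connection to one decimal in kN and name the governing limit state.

818.9 kN (block shear governs)

Bolt shear: A_b = π(30)²/4 = 706.86 mm². φR_n = 0.75 × 579 × 706.86 × 12 × 1 = 3683.4 kN.
Bearing (6 mm plate, F_u = 450 MPa): end bolts L_c = 60 − 33/2 = 43.5, R_n = min(1.2×43.5×6×450, 2.4×30×6×450) = 140.94 kN/bolt; interior L_c = 111 − 33 = 78, R_n = 194.4 kN/bolt. φR_n = 0.75 × (3×140.94 + 9×194.4) = 1629.3 kN.
Block shear: shear path 2×[60+3×111] = 2×393 mm, A_gv = 4716, A_nv = 2×(393 − 3.5×35)×6 = 3246 mm²; tension across gage: (160 − 2×35)×6 = 540 mm². R_n = min(0.6×450×3246, 0.6×300×4716) + 1.0×450×540 = min(876.42, 848.88) + 243 = 1091.9 kN. φR_n = 0.75 × 1091.9 = 818.9 kN.
Governing: min(3683.4, 1629.3, 818.9) = 818.9 kN → block shear.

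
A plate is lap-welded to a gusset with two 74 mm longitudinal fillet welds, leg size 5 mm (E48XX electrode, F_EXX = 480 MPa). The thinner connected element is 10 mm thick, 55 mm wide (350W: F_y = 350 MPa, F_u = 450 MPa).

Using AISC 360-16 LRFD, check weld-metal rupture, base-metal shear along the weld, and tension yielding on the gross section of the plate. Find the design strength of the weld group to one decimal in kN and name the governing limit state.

Weld metal: throat = 0.707×5 = 3.535 mm, L = 2×74 = 148 mm. φR_n = 0.75 × 0.6 × 480 × 3.535 × 148 = 113.0 kN.
Base metal shear (10 mm plate): yield φR_n = 1.0×0.6×350×10×148 = 310.8 kN; rupture φR_n = 0.75×0.6×450×10×148 = 299.7 kN; take 299.7 kN (rupture).
Tension yield (gross): A_g = 55×10 = 550 mm². φR_n = 0.90 × 350 × 550 = 173.3 kN.
Governing: min(113.0, 299.7, 173.3) = 113.0 kN → weld metal.

113.0 kN (weld metal governs)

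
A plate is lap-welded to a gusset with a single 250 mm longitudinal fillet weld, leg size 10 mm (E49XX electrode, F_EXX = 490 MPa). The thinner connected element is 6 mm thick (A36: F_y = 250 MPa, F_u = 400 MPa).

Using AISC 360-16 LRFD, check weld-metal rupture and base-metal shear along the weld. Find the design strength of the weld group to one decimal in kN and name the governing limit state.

225.0 kN (base-metal shear governs)

Weld metal: throat = 0.707×10 = 7.07 mm, L = 250 mm. φR_n = 0.75 × 0.6 × 490 × 7.07 × 250 = 389.7 kN.
Base metal shear (6 mm plate): yield φR_n = 1.0×0.6×250×6×250 = 225.0 kN; rupture φR_n = 0.75×0.6×400×6×250 = 270.0 kN; take 225.0 kN (yield).
Governing: min(389.7, 225.0) = 225.0 kN → base-metal shear.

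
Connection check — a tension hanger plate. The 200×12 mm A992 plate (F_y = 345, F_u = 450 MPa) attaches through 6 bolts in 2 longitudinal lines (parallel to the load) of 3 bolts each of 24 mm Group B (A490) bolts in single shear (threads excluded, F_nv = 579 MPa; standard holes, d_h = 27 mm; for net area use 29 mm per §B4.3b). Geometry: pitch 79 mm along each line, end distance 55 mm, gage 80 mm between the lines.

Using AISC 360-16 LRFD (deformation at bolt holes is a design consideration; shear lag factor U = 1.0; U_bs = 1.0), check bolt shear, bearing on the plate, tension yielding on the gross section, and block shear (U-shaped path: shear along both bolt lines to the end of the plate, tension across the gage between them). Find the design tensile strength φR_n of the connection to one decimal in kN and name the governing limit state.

745.2 kN (gross-section yield governs)

Bolt shear: A_b = π(24)²/4 = 452.39 mm². φR_n = 0.75 × 579 × 452.39 × 6 × 1 = 1178.7 kN.
Bearing (12 mm plate, F_u = 450 MPa): end bolts L_c = 55 − 27/2 = 41.5, R_n = min(1.2×41.5×12×450, 2.4×24×12×450) = 268.92 kN/bolt; interior L_c = 79 − 27 = 52, R_n = 311.04 kN/bolt. φR_n = 0.75 × (2×268.92 + 4×311.04) = 1336.5 kN.
Tension yield (gross): A_g = 200×12 = 2400 mm². φR_n = 0.90 × 345 × 2400 = 745.2 kN.
Block shear: shear path 2×[55+2×79] = 2×213 mm, A_gv = 5112, A_nv = 2×(213 − 2.5×29)×12 = 3372 mm²; tension across gage: (80 − 1×29)×12 = 612 mm². R_n = min(0.6×450×3372, 0.6×345×5112) + 1.0×450×612 = min(910.44, 1058.2) + 275.4 = 1185.8 kN. φR_n = 0.75 × 1185.8 = 889.4 kN.
Governing: min(1178.7, 1336.5, 745.2, 889.4) = 745.2 kN → gross-section yield.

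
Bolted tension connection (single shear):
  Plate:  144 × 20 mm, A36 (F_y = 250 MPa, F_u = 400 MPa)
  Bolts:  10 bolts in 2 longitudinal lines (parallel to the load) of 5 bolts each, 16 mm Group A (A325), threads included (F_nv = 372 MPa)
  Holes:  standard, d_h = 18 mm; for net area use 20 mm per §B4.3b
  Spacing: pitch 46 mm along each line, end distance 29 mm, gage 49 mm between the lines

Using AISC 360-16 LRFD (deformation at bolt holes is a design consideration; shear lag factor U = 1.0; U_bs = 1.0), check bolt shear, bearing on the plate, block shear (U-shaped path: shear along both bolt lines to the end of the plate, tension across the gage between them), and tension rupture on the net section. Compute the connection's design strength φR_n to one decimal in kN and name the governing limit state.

561.0 kN (bolt shear governs)

Bolt shear: A_b = π(16)²/4 = 201.06 mm². φR_n = 0.75 × 372 × 201.06 × 10 × 1 = 561.0 kN.
Bearing (20 mm plate, F_u = 400 MPa): end bolts L_c = 29 − 18/2 = 20, R_n = min(1.2×20×20×400, 2.4×16×20×400) = 192 kN/bolt; interior L_c = 46 − 18 = 28, R_n = 268.8 kN/bolt. φR_n = 0.75 × (2×192 + 8×268.8) = 1900.8 kN.
Block shear: shear path 2×[29+4×46] = 2×213 mm, A_gv = 8520, A_nv = 2×(213 − 4.5×20)×20 = 4920 mm²; tension across gage: (49 − 1×20)×20 = 580 mm². R_n = min(0.6×400×4920, 0.6×250×8520) + 1.0×400×580 = min(1180.8, 1278) + 232 = 1412.8 kN. φR_n = 0.75 × 1412.8 = 1059.6 kN.
Tension rupture (net): A_n = (144 − 2×20)×20 = 2080 mm² (U = 1.0, A_e = A_n). φR_n = 0.75 × 400 × 2080 = 624.0 kN.
Governing: min(561.0, 1900.8, 1059.6, 624.0) = 561.0 kN → bolt shear.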